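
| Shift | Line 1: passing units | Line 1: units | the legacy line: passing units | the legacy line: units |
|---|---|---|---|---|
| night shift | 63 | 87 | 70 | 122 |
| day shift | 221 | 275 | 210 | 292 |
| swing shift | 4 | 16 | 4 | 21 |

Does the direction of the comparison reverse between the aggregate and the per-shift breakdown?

No

Night shift: Line 1 63/87 = 72.4%, the legacy line 70/122 = 57.4% → Line 1
Day shift: Line 1 221/275 = 80.4%, the legacy line 210/292 = 71.9% → Line 1
Swing shift: Line 1 4/16 = 25.0%, the legacy line 4/21 = 19.0% → Line 1
Overall: Line 1 288/378 = 76.2%, the legacy line 284/435 = 65.3% → Line 1
Line 1 wins overall and in every shift group — no reversal.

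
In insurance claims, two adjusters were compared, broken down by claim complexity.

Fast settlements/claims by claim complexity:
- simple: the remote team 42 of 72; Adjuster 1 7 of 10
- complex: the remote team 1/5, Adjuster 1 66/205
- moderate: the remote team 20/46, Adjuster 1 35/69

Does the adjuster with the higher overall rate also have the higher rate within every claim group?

Simple: the remote team 42/72 = 58.3%, Adjuster 1 7/10 = 70.0% → Adjuster 1
Complex: the remote team 1/5 = 20.0%, Adjuster 1 66/205 = 32.2% → Adjuster 1
Moderate: the remote team 20/46 = 43.5%, Adjuster 1 35/69 = 50.7% → Adjuster 1
Overall: the remote team 63/123 = 51.2%, Adjuster 1 108/284 = 38.0% → the remote team
Adjuster 1 wins each claim group but the remote team wins overall — the comparison reverses. Adjuster 1's claims skew toward complex, which has a lower base rate.

No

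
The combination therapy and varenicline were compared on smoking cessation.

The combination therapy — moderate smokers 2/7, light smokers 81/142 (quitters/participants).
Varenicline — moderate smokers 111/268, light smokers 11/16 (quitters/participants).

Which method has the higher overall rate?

the combination therapy

Moderate smokers: the combination therapy 2/7 = 28.6%, varenicline 111/268 = 41.4% → varenicline
Light smokers: the combination therapy 81/142 = 57.0%, varenicline 11/16 = 68.8% → varenicline
Overall: the combination therapy 83/149 = 55.7%, varenicline 122/284 = 43.0% → the combination therapy
(Varenicline wins every dependence group but the combination therapy wins overall — varenicline's participants skew toward the low-rate moderate smokers group.)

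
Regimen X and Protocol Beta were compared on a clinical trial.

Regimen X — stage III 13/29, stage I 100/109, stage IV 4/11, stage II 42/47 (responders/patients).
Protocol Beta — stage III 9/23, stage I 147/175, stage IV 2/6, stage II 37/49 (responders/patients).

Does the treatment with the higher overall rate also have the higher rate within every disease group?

Yes

Stage III: Regimen X 13/29 = 44.8%, Protocol Beta 9/23 = 39.1% → Regimen X
Stage I: Regimen X 100/109 = 91.7%, Protocol Beta 147/175 = 84.0% → Regimen X
Stage IV: Regimen X 4/11 = 36.4%, Protocol Beta 2/6 = 33.3% → Regimen X
Stage II: Regimen X 42/47 = 89.4%, Protocol Beta 37/49 = 75.5% → Regimen X
Overall: Regimen X 159/196 = 81.1%, Protocol Beta 195/253 = 77.1% → Regimen X
Regimen X wins overall and in every disease group — no reversal.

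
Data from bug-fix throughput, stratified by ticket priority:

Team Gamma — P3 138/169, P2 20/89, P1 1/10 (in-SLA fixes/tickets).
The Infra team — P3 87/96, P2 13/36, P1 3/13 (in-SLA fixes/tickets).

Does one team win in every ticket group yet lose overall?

No

P3: Team Gamma 138/169 = 81.7%, the Infra team 87/96 = 90.6% → the Infra team
P2: Team Gamma 20/89 = 22.5%, the Infra team 13/36 = 36.1% → the Infra team
P1: Team Gamma 1/10 = 10.0%, the Infra team 3/13 = 23.1% → the Infra team
Overall: Team Gamma 159/268 = 59.3%, the Infra team 103/145 = 71.0% → the Infra team
The Infra team wins overall and in every ticket group — no reversal.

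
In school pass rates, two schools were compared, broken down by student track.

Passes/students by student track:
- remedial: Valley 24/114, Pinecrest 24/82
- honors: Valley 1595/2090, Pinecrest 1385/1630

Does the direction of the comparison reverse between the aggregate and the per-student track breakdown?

Remedial: Valley 24/114 = 21.1%, Pinecrest 24/82 = 29.3% → Pinecrest
Honors: Valley 1595/2090 = 76.3%, Pinecrest 1385/1630 = 85.0% → Pinecrest
Overall: Valley 1619/2204 = 73.5%, Pinecrest 1409/1712 = 82.3% → Pinecrest
Pinecrest wins overall and in every student group — no reversal.

No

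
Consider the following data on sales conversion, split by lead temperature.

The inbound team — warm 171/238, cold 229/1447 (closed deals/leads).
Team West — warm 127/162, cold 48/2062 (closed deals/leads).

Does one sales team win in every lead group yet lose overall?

No

Warm: the inbound team 171/238 = 71.8%, Team West 127/162 = 78.4% → Team West
Cold: the inbound team 229/1447 = 15.8%, Team West 48/2062 = 2.3% → the inbound team
Overall: the inbound team 400/1685 = 23.7%, Team West 175/2224 = 7.9% → the inbound team
Neither sweeps: the inbound team wins 1 of 2 groups, Team West wins 1. The inbound team wins overall but not every group — no Simpson reversal.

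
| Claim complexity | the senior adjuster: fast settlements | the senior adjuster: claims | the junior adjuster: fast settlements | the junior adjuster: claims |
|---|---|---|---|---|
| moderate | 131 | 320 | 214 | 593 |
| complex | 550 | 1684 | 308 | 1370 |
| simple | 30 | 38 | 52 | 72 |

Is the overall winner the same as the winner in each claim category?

Moderate: the senior adjuster 131/320 = 40.9%, the junior adjuster 214/593 = 36.1% → the senior adjuster
Complex: the senior adjuster 550/1684 = 32.7%, the junior adjuster 308/1370 = 22.5% → the senior adjuster
Simple: the senior adjuster 30/38 = 78.9%, the junior adjuster 52/72 = 72.2% → the senior adjuster
Overall: the senior adjuster 711/2042 = 34.8%, the junior adjuster 574/2035 = 28.2% → the senior adjuster
The senior adjuster wins overall and in every claim group — no reversal.

Yes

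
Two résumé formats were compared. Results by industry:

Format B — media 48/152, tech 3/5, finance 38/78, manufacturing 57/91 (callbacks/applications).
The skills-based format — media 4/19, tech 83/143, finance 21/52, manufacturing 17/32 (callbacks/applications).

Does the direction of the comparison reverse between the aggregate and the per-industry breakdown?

Media: Format B 48/152 = 31.6%, the skills-based format 4/19 = 21.1% → Format B
Tech: Format B 3/5 = 60.0%, the skills-based format 83/143 = 58.0% → Format B
Finance: Format B 38/78 = 48.7%, the skills-based format 21/52 = 40.4% → Format B
Manufacturing: Format B 57/91 = 62.6%, the skills-based format 17/32 = 53.1% → Format B
Overall: Format B 146/326 = 44.8%, the skills-based format 125/246 = 50.8% → the skills-based format
Format B wins each industry group but the skills-based format wins overall — the comparison reverses. Format B's applications skew toward media, which has a lower base rate.

Yes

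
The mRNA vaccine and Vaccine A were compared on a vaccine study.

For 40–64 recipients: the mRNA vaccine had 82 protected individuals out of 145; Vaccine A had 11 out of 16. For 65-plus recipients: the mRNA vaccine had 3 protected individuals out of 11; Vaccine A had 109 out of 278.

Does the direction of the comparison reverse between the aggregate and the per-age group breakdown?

Yes

40–64: the mRNA vaccine 82/145 = 56.6%, Vaccine A 11/16 = 68.8% → Vaccine A
65-plus: the mRNA vaccine 3/11 = 27.3%, Vaccine A 109/278 = 39.2% → Vaccine A
Overall: the mRNA vaccine 85/156 = 54.5%, Vaccine A 120/294 = 40.8% → the mRNA vaccine
Vaccine A wins each age group but the mRNA vaccine wins overall — the comparison reverses. Vaccine A's recipients skew toward 65-plus, which has a lower base rate.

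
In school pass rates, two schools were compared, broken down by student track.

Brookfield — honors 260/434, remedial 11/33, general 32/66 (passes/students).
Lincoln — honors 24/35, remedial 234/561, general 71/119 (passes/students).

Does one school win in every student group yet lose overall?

Yes

Honors: Brookfield 260/434 = 59.9%, Lincoln 24/35 = 68.6% → Lincoln
Remedial: Brookfield 11/33 = 33.3%, Lincoln 234/561 = 41.7% → Lincoln
General: Brookfield 32/66 = 48.5%, Lincoln 71/119 = 59.7% → Lincoln
Overall: Brookfield 303/533 = 56.8%, Lincoln 329/715 = 46.0% → Brookfield
Lincoln wins each student group but Brookfield wins overall — the comparison reverses. Lincoln's students skew toward remedial, which has a lower base rate.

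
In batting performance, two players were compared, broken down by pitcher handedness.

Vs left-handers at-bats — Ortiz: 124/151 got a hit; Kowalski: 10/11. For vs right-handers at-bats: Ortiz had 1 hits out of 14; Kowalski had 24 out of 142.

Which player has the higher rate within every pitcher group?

Kowalski

Vs left-handers: Ortiz 124/151 = 82.1%, Kowalski 10/11 = 90.9% → Kowalski
Vs right-handers: Ortiz 1/14 = 7.1%, Kowalski 24/142 = 16.9% → Kowalski
Kowalski has the higher rate in both groups.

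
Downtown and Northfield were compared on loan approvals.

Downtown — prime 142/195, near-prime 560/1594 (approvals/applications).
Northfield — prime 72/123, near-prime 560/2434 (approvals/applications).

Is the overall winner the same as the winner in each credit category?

Prime: Downtown 142/195 = 72.8%, Northfield 72/123 = 58.5% → Downtown
Near-prime: Downtown 560/1594 = 35.1%, Northfield 560/2434 = 23.0% → Downtown
Overall: Downtown 702/1789 = 39.2%, Northfield 632/2557 = 24.7% → Downtown
Downtown wins overall and in every credit group — no reversal.

Yes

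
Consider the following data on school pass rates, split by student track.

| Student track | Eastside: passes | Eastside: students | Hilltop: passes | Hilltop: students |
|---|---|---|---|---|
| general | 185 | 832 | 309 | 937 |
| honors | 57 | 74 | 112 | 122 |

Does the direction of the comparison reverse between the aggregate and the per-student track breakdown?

General: Eastside 185/832 = 22.2%, Hilltop 309/937 = 33.0% → Hilltop
Honors: Eastside 57/74 = 77.0%, Hilltop 112/122 = 91.8% → Hilltop
Overall: Eastside 242/906 = 26.7%, Hilltop 421/1059 = 39.8% → Hilltop
Hilltop wins overall and in every student group — no reversal.

No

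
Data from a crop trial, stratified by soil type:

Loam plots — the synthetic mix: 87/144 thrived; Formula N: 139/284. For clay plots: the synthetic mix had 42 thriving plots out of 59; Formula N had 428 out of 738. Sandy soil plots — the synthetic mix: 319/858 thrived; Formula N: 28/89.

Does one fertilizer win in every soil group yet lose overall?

Yes

Loam: the synthetic mix 87/144 = 60.4%, Formula N 139/284 = 48.9% → the synthetic mix
Clay: the synthetic mix 42/59 = 71.2%, Formula N 428/738 = 58.0% → the synthetic mix
Sandy soil: the synthetic mix 319/858 = 37.2%, Formula N 28/89 = 31.5% → the synthetic mix
Overall: the synthetic mix 448/1061 = 42.2%, Formula N 595/1111 = 53.6% → Formula N
The synthetic mix wins each soil group but Formula N wins overall — the comparison reverses. The synthetic mix's plots skew toward sandy soil, which has a lower base rate.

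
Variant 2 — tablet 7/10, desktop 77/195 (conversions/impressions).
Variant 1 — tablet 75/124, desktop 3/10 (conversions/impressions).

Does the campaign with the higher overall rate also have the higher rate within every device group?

Tablet: Variant 2 7/10 = 70.0%, Variant 1 75/124 = 60.5% → Variant 2
Desktop: Variant 2 77/195 = 39.5%, Variant 1 3/10 = 30.0% → Variant 2
Overall: Variant 2 84/205 = 41.0%, Variant 1 78/134 = 58.2% → Variant 1
Variant 2 wins each device group but Variant 1 wins overall — the comparison reverses. Variant 2's impressions skew toward desktop, which has a lower base rate.

No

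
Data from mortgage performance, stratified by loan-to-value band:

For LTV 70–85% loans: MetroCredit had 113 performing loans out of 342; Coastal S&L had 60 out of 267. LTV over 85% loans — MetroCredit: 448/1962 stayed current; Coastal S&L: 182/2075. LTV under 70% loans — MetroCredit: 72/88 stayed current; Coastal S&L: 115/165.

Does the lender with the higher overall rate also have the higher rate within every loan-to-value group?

Yes

LTV 70–85%: MetroCredit 113/342 = 33.0%, Coastal S&L 60/267 = 22.5% → MetroCredit
LTV over 85%: MetroCredit 448/1962 = 22.8%, Coastal S&L 182/2075 = 8.8% → MetroCredit
LTV under 70%: MetroCredit 72/88 = 81.8%, Coastal S&L 115/165 = 69.7% → MetroCredit
Overall: MetroCredit 633/2392 = 26.5%, Coastal S&L 357/2507 = 14.2% → MetroCredit
MetroCredit wins overall and in every loan-to-value group — no reversal.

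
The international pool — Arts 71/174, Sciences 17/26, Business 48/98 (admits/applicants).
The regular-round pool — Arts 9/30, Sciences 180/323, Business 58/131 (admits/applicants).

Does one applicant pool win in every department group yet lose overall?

Yes

Arts: the international pool 71/174 = 40.8%, the regular-round pool 9/30 = 30.0% → the international pool
Sciences: the international pool 17/26 = 65.4%, the regular-round pool 180/323 = 55.7% → the international pool
Business: the international pool 48/98 = 49.0%, the regular-round pool 58/131 = 44.3% → the international pool
Overall: the international pool 136/298 = 45.6%, the regular-round pool 247/484 = 51.0% → the regular-round pool
The international pool wins each department group but the regular-round pool wins overall — the comparison reverses. The international pool's applicants skew toward Arts, which has a lower base rate.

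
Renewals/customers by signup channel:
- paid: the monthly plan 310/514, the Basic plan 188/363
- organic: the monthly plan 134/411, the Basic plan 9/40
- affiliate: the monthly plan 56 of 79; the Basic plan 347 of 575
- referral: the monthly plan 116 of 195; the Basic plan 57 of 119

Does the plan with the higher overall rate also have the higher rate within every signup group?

No

Paid: the monthly plan 310/514 = 60.3%, the Basic plan 188/363 = 51.8% → the monthly plan
Organic: the monthly plan 134/411 = 32.6%, the Basic plan 9/40 = 22.5% → the monthly plan
Affiliate: the monthly plan 56/79 = 70.9%, the Basic plan 347/575 = 60.3% → the monthly plan
Referral: the monthly plan 116/195 = 59.5%, the Basic plan 57/119 = 47.9% → the monthly plan
Overall: the monthly plan 616/1199 = 51.4%, the Basic plan 601/1097 = 54.8% → the Basic plan
The monthly plan wins each signup group but the Basic plan wins overall — the comparison reverses. The monthly plan's customers skew toward organic, which has a lower base rate.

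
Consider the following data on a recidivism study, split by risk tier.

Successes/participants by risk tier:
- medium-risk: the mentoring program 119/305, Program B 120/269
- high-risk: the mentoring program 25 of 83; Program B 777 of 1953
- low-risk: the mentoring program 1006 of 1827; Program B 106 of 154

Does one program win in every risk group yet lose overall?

Medium-risk: the mentoring program 119/305 = 39.0%, Program B 120/269 = 44.6% → Program B
High-risk: the mentoring program 25/83 = 30.1%, Program B 777/1953 = 39.8% → Program B
Low-risk: the mentoring program 1006/1827 = 55.1%, Program B 106/154 = 68.8% → Program B
Overall: the mentoring program 1150/2215 = 51.9%, Program B 1003/2376 = 42.2% → the mentoring program
Program B wins each risk group but the mentoring program wins overall — the comparison reverses. Program B's participants skew toward high-risk, which has a lower base rate.

Yes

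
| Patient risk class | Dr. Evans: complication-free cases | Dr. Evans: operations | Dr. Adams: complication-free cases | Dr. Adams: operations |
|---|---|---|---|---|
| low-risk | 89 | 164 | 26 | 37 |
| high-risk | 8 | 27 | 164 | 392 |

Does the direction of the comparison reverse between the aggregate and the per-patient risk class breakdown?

Yes

Low-risk: Dr. Evans 89/164 = 54.3%, Dr. Adams 26/37 = 70.3% → Dr. Adams
High-risk: Dr. Evans 8/27 = 29.6%, Dr. Adams 164/392 = 41.8% → Dr. Adams
Overall: Dr. Evans 97/191 = 50.8%, Dr. Adams 190/429 = 44.3% → Dr. Evans
Dr. Adams wins each patient risk group but Dr. Evans wins overall — the comparison reverses. Dr. Adams's operations skew toward high-risk, which has a lower base rate.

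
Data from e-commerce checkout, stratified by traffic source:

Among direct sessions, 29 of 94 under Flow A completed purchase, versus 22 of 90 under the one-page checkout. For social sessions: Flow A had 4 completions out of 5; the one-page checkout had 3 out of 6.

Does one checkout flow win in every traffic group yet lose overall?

No

Direct: Flow A 29/94 = 30.9%, the one-page checkout 22/90 = 24.4% → Flow A
Social: Flow A 4/5 = 80.0%, the one-page checkout 3/6 = 50.0% → Flow A
Overall: Flow A 33/99 = 33.3%, the one-page checkout 25/96 = 26.0% → Flow A
Flow A wins overall and in every traffic group — no reversal.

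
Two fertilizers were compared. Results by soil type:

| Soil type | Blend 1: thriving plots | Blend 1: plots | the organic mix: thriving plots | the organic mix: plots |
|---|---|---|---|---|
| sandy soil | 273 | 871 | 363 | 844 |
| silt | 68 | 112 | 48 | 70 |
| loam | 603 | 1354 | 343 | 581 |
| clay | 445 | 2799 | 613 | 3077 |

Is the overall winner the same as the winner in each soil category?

Yes

Sandy soil: Blend 1 273/871 = 31.3%, the organic mix 363/844 = 43.0% → the organic mix
Silt: Blend 1 68/112 = 60.7%, the organic mix 48/70 = 68.6% → the organic mix
Loam: Blend 1 603/1354 = 44.5%, the organic mix 343/581 = 59.0% → the organic mix
Clay: Blend 1 445/2799 = 15.9%, the organic mix 613/3077 = 19.9% → the organic mix
Overall: Blend 1 1389/5136 = 27.0%, the organic mix 1367/4572 = 29.9% → the organic mix
The organic mix wins overall and in every soil group — no reversal.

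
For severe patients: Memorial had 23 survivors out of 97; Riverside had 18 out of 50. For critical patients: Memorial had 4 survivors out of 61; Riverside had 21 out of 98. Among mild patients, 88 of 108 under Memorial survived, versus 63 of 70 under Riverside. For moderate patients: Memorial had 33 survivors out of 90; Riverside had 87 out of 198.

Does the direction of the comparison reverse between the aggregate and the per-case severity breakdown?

Severe: Memorial 23/97 = 23.7%, Riverside 18/50 = 36.0% → Riverside
Critical: Memorial 4/61 = 6.6%, Riverside 21/98 = 21.4% → Riverside
Mild: Memorial 88/108 = 81.5%, Riverside 63/70 = 90.0% → Riverside
Moderate: Memorial 33/90 = 36.7%, Riverside 87/198 = 43.9% → Riverside
Overall: Memorial 148/356 = 41.6%, Riverside 189/416 = 45.4% → Riverside
Riverside wins overall and in every case group — no reversal.

No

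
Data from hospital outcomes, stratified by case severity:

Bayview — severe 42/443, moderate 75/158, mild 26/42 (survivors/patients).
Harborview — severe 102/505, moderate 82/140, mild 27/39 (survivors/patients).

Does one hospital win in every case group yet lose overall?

Severe: Bayview 42/443 = 9.5%, Harborview 102/505 = 20.2% → Harborview
Moderate: Bayview 75/158 = 47.5%, Harborview 82/140 = 58.6% → Harborview
Mild: Bayview 26/42 = 61.9%, Harborview 27/39 = 69.2% → Harborview
Overall: Bayview 143/643 = 22.2%, Harborview 211/684 = 30.8% → Harborview
Harborview wins overall and in every case group — no reversal.

No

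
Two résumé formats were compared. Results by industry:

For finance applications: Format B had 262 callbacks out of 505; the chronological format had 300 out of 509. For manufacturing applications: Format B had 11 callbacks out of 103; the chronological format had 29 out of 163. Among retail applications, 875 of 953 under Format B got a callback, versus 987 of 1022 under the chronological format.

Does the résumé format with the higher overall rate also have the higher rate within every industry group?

Yes

Finance: Format B 262/505 = 51.9%, the chronological format 300/509 = 58.9% → the chronological format
Manufacturing: Format B 11/103 = 10.7%, the chronological format 29/163 = 17.8% → the chronological format
Retail: Format B 875/953 = 91.8%, the chronological format 987/1022 = 96.6% → the chronological format
Overall: Format B 1148/1561 = 73.5%, the chronological format 1316/1694 = 77.7% → the chronological format
The chronological format wins overall and in every industry group — no reversal.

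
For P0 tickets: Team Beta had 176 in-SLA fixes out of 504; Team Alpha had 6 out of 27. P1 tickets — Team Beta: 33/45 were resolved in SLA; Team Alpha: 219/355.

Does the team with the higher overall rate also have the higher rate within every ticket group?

No

P0: Team Beta 176/504 = 34.9%, Team Alpha 6/27 = 22.2% → Team Beta
P1: Team Beta 33/45 = 73.3%, Team Alpha 219/355 = 61.7% → Team Beta
Overall: Team Beta 209/549 = 38.1%, Team Alpha 225/382 = 58.9% → Team Alpha
Team Beta wins each ticket group but Team Alpha wins overall — the comparison reverses. Team Beta's tickets skew toward P0, which has a lower base rate.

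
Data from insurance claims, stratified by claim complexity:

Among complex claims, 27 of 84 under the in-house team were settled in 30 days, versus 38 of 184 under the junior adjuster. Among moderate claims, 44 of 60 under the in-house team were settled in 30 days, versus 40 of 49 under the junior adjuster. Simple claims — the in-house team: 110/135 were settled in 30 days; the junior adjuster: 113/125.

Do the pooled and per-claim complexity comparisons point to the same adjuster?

No

Complex: the in-house team 27/84 = 32.1%, the junior adjuster 38/184 = 20.7% → the in-house team
Moderate: the in-house team 44/60 = 73.3%, the junior adjuster 40/49 = 81.6% → the junior adjuster
Simple: the in-house team 110/135 = 81.5%, the junior adjuster 113/125 = 90.4% → the junior adjuster
Overall: the in-house team 181/279 = 64.9%, the junior adjuster 191/358 = 53.4% → the in-house team
Neither sweeps: the in-house team wins 1 of 3 groups, the junior adjuster wins 2. The in-house team wins overall but not every group — no Simpson reversal.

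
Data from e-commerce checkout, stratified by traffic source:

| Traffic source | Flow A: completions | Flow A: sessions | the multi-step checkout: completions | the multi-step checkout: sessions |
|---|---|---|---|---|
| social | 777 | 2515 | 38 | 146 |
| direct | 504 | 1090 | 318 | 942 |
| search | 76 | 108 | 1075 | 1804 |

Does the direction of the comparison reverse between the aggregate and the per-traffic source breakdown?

Yes

Social: Flow A 777/2515 = 30.9%, the multi-step checkout 38/146 = 26.0% → Flow A
Direct: Flow A 504/1090 = 46.2%, the multi-step checkout 318/942 = 33.8% → Flow A
Search: Flow A 76/108 = 70.4%, the multi-step checkout 1075/1804 = 59.6% → Flow A
Overall: Flow A 1357/3713 = 36.5%, the multi-step checkout 1431/2892 = 49.5% → the multi-step checkout
Flow A wins each traffic group but the multi-step checkout wins overall — the comparison reverses. Flow A's sessions skew toward social, which has a lower base rate.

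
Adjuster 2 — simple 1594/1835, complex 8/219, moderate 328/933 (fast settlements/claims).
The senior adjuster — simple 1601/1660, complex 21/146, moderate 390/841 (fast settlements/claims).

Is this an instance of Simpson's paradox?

Simple: Adjuster 2 1594/1835 = 86.9%, the senior adjuster 1601/1660 = 96.4% → the senior adjuster
Complex: Adjuster 2 8/219 = 3.7%, the senior adjuster 21/146 = 14.4% → the senior adjuster
Moderate: Adjuster 2 328/933 = 35.2%, the senior adjuster 390/841 = 46.4% → the senior adjuster
Overall: Adjuster 2 1930/2987 = 64.6%, the senior adjuster 2012/2647 = 76.0% → the senior adjuster
The senior adjuster wins overall and in every claim group — no reversal.

No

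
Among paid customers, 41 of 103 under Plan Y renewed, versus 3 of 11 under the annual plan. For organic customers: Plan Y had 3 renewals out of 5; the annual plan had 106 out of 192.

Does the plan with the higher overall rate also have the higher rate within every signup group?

Paid: Plan Y 41/103 = 39.8%, the annual plan 3/11 = 27.3% → Plan Y
Organic: Plan Y 3/5 = 60.0%, the annual plan 106/192 = 55.2% → Plan Y
Overall: Plan Y 44/108 = 40.7%, the annual plan 109/203 = 53.7% → the annual plan
Plan Y wins each signup group but the annual plan wins overall — the comparison reverses. Plan Y's customers skew toward paid, which has a lower base rate.

No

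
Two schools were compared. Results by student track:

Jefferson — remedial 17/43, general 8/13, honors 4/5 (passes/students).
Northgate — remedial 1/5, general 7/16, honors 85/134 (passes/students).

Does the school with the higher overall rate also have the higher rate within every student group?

No

Remedial: Jefferson 17/43 = 39.5%, Northgate 1/5 = 20.0% → Jefferson
General: Jefferson 8/13 = 61.5%, Northgate 7/16 = 43.8% → Jefferson
Honors: Jefferson 4/5 = 80.0%, Northgate 85/134 = 63.4% → Jefferson
Overall: Jefferson 29/61 = 47.5%, Northgate 93/155 = 60.0% → Northgate
Jefferson wins each student group but Northgate wins overall — the comparison reverses. Jefferson's students skew toward remedial, which has a lower base rate.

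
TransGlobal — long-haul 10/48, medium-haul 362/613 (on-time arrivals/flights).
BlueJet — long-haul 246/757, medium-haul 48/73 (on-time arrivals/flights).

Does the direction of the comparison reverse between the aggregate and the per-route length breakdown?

Long-haul: TransGlobal 10/48 = 20.8%, BlueJet 246/757 = 32.5% → BlueJet
Medium-haul: TransGlobal 362/613 = 59.1%, BlueJet 48/73 = 65.8% → BlueJet
Overall: TransGlobal 372/661 = 56.3%, BlueJet 294/830 = 35.4% → TransGlobal
BlueJet wins each route group but TransGlobal wins overall — the comparison reverses. BlueJet's flights skew toward long-haul, which has a lower base rate.

Yes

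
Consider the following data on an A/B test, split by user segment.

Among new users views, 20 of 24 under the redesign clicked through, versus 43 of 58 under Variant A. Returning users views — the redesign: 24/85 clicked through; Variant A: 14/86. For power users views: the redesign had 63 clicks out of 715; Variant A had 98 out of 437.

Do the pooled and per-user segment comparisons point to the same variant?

New users: the redesign 20/24 = 83.3%, Variant A 43/58 = 74.1% → the redesign
Returning users: the redesign 24/85 = 28.2%, Variant A 14/86 = 16.3% → the redesign
Power users: the redesign 63/715 = 8.8%, Variant A 98/437 = 22.4% → Variant A
Overall: the redesign 107/824 = 13.0%, Variant A 155/581 = 26.7% → Variant A
Neither sweeps: the redesign wins 2 of 3 groups, Variant A wins 1. Variant A wins overall but not every group — no Simpson reversal.

No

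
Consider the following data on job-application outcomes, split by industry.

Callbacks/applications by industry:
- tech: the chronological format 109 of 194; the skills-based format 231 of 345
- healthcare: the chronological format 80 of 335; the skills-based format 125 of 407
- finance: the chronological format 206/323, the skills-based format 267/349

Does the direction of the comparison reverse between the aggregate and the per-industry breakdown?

No

Tech: the chronological format 109/194 = 56.2%, the skills-based format 231/345 = 67.0% → the skills-based format
Healthcare: the chronological format 80/335 = 23.9%, the skills-based format 125/407 = 30.7% → the skills-based format
Finance: the chronological format 206/323 = 63.8%, the skills-based format 267/349 = 76.5% → the skills-based format
Overall: the chronological format 395/852 = 46.4%, the skills-based format 623/1101 = 56.6% → the skills-based format
The skills-based format wins overall and in every industry group — no reversal.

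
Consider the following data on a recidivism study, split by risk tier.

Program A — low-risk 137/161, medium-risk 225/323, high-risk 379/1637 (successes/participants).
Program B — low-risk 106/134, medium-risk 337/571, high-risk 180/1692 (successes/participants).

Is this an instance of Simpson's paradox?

Low-risk: Program A 137/161 = 85.1%, Program B 106/134 = 79.1% → Program A
Medium-risk: Program A 225/323 = 69.7%, Program B 337/571 = 59.0% → Program A
High-risk: Program A 379/1637 = 23.2%, Program B 180/1692 = 10.6% → Program A
Overall: Program A 741/2121 = 34.9%, Program B 623/2397 = 26.0% → Program A
Program A wins overall and in every risk group — no reversal.

No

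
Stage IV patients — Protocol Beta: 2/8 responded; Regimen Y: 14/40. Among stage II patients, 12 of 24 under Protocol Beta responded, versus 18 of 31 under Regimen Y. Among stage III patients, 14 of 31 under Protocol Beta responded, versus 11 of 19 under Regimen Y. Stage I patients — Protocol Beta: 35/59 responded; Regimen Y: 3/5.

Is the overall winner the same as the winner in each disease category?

No

Stage IV: Protocol Beta 2/8 = 25.0%, Regimen Y 14/40 = 35.0% → Regimen Y
Stage II: Protocol Beta 12/24 = 50.0%, Regimen Y 18/31 = 58.1% → Regimen Y
Stage III: Protocol Beta 14/31 = 45.2%, Regimen Y 11/19 = 57.9% → Regimen Y
Stage I: Protocol Beta 35/59 = 59.3%, Regimen Y 3/5 = 60.0% → Regimen Y
Overall: Protocol Beta 63/122 = 51.6%, Regimen Y 46/95 = 48.4% → Protocol Beta
Regimen Y wins each disease group but Protocol Beta wins overall — the comparison reverses. Regimen Y's patients skew toward stage IV, which has a lower base rate.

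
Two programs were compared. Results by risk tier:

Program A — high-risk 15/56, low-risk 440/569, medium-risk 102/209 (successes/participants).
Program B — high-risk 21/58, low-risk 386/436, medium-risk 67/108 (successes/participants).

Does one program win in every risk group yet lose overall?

High-risk: Program A 15/56 = 26.8%, Program B 21/58 = 36.2% → Program B
Low-risk: Program A 440/569 = 77.3%, Program B 386/436 = 88.5% → Program B
Medium-risk: Program A 102/209 = 48.8%, Program B 67/108 = 62.0% → Program B
Overall: Program A 557/834 = 66.8%, Program B 474/602 = 78.7% → Program B
Program B wins overall and in every risk group — no reversal.

No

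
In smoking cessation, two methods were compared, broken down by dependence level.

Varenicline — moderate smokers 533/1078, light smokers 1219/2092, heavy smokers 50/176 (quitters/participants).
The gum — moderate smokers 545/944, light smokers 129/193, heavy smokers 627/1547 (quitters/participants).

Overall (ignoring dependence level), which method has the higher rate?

Moderate smokers: varenicline 533/1078 = 49.4%, the gum 545/944 = 57.7% → the gum
Light smokers: varenicline 1219/2092 = 58.3%, the gum 129/193 = 66.8% → the gum
Heavy smokers: varenicline 50/176 = 28.4%, the gum 627/1547 = 40.5% → the gum
Overall: varenicline 1802/3346 = 53.9%, the gum 1301/2684 = 48.5% → varenicline
(The gum wins every dependence group but varenicline wins overall — the gum's participants skew toward the low-rate heavy smokers group.)

varenicline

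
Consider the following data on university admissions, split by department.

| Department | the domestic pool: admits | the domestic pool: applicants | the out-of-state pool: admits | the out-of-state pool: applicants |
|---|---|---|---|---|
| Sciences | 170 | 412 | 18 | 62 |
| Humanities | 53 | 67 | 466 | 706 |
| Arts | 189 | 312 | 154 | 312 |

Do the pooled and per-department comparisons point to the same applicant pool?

No

Sciences: the domestic pool 170/412 = 41.3%, the out-of-state pool 18/62 = 29.0% → the domestic pool
Humanities: the domestic pool 53/67 = 79.1%, the out-of-state pool 466/706 = 66.0% → the domestic pool
Arts: the domestic pool 189/312 = 60.6%, the out-of-state pool 154/312 = 49.4% → the domestic pool
Overall: the domestic pool 412/791 = 52.1%, the out-of-state pool 638/1080 = 59.1% → the out-of-state pool
The domestic pool wins each department group but the out-of-state pool wins overall — the comparison reverses. The domestic pool's applicants skew toward Sciences, which has a lower base rate.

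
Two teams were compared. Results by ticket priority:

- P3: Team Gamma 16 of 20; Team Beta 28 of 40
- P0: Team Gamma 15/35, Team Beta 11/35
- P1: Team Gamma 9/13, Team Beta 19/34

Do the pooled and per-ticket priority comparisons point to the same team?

P3: Team Gamma 16/20 = 80.0%, Team Beta 28/40 = 70.0% → Team Gamma
P0: Team Gamma 15/35 = 42.9%, Team Beta 11/35 = 31.4% → Team Gamma
P1: Team Gamma 9/13 = 69.2%, Team Beta 19/34 = 55.9% → Team Gamma
Overall: Team Gamma 40/68 = 58.8%, Team Beta 58/109 = 53.2% → Team Gamma
Team Gamma wins overall and in every ticket group — no reversal.

Yes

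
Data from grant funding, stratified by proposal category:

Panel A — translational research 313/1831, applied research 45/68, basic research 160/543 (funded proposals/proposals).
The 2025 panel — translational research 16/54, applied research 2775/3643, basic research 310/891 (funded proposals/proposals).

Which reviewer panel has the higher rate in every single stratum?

Translational research: Panel A 313/1831 = 17.1%, the 2025 panel 16/54 = 29.6% → the 2025 panel
Applied research: Panel A 45/68 = 66.2%, the 2025 panel 2775/3643 = 76.2% → the 2025 panel
Basic research: Panel A 160/543 = 29.5%, the 2025 panel 310/891 = 34.8% → the 2025 panel
The 2025 panel has the higher rate in all 3 groups.

the 2025 panel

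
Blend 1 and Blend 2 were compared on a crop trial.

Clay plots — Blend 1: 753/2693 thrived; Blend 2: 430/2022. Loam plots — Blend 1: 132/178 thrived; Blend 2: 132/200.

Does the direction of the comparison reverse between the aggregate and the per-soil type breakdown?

Clay: Blend 1 753/2693 = 28.0%, Blend 2 430/2022 = 21.3% → Blend 1
Loam: Blend 1 132/178 = 74.2%, Blend 2 132/200 = 66.0% → Blend 1
Overall: Blend 1 885/2871 = 30.8%, Blend 2 562/2222 = 25.3% → Blend 1
Blend 1 wins overall and in every soil group — no reversal.

No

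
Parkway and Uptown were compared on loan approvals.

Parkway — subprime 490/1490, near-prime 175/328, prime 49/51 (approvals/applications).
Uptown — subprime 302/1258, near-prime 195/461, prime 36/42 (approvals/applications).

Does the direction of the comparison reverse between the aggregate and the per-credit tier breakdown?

Subprime: Parkway 490/1490 = 32.9%, Uptown 302/1258 = 24.0% → Parkway
Near-prime: Parkway 175/328 = 53.4%, Uptown 195/461 = 42.3% → Parkway
Prime: Parkway 49/51 = 96.1%, Uptown 36/42 = 85.7% → Parkway
Overall: Parkway 714/1869 = 38.2%, Uptown 533/1761 = 30.3% → Parkway
Parkway wins overall and in every credit group — no reversal.

No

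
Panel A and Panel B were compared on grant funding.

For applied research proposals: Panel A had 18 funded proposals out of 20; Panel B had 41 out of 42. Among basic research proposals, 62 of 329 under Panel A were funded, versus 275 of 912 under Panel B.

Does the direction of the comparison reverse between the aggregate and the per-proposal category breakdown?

Applied research: Panel A 18/20 = 90.0%, Panel B 41/42 = 97.6% → Panel B
Basic research: Panel A 62/329 = 18.8%, Panel B 275/912 = 30.2% → Panel B
Overall: Panel A 80/349 = 22.9%, Panel B 316/954 = 33.1% → Panel B
Panel B wins overall and in every proposal group — no reversal.

No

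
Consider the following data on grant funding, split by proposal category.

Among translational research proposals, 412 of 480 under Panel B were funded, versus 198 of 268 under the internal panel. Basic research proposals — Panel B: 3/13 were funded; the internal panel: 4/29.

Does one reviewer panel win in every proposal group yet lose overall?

No

Translational research: Panel B 412/480 = 85.8%, the internal panel 198/268 = 73.9% → Panel B
Basic research: Panel B 3/13 = 23.1%, the internal panel 4/29 = 13.8% → Panel B
Overall: Panel B 415/493 = 84.2%, the internal panel 202/297 = 68.0% → Panel B
Panel B wins overall and in every proposal group — no reversal.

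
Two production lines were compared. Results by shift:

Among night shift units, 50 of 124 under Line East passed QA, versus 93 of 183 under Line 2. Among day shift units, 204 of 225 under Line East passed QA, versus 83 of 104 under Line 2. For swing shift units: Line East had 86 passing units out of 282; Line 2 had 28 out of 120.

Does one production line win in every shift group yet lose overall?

No

Night shift: Line East 50/124 = 40.3%, Line 2 93/183 = 50.8% → Line 2
Day shift: Line East 204/225 = 90.7%, Line 2 83/104 = 79.8% → Line East
Swing shift: Line East 86/282 = 30.5%, Line 2 28/120 = 23.3% → Line East
Overall: Line East 340/631 = 53.9%, Line 2 204/407 = 50.1% → Line East
Neither sweeps: Line East wins 2 of 3 groups, Line 2 wins 1. Line East wins overall but not every group — no Simpson reversal.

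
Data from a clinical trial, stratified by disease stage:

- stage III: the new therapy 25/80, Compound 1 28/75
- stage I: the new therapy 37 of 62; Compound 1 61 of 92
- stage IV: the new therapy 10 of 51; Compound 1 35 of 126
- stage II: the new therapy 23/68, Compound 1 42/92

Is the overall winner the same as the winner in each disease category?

Stage III: the new therapy 25/80 = 31.2%, Compound 1 28/75 = 37.3% → Compound 1
Stage I: the new therapy 37/62 = 59.7%, Compound 1 61/92 = 66.3% → Compound 1
Stage IV: the new therapy 10/51 = 19.6%, Compound 1 35/126 = 27.8% → Compound 1
Stage II: the new therapy 23/68 = 33.8%, Compound 1 42/92 = 45.7% → Compound 1
Overall: the new therapy 95/261 = 36.4%, Compound 1 166/385 = 43.1% → Compound 1
Compound 1 wins overall and in every disease group — no reversal.

Yes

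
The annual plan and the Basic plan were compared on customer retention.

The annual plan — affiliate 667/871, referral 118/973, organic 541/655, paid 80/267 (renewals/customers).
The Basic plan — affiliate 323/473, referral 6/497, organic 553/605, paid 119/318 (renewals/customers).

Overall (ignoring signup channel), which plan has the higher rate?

the Basic plan

Affiliate: the annual plan 667/871 = 76.6%, the Basic plan 323/473 = 68.3% → the annual plan
Referral: the annual plan 118/973 = 12.1%, the Basic plan 6/497 = 1.2% → the annual plan
Organic: the annual plan 541/655 = 82.6%, the Basic plan 553/605 = 91.4% → the Basic plan
Paid: the annual plan 80/267 = 30.0%, the Basic plan 119/318 = 37.4% → the Basic plan
Overall: the annual plan 1406/2766 = 50.8%, the Basic plan 1001/1893 = 52.9% → the Basic plan
(Neither sweeps every signup group, but the Basic plan has the higher pooled rate.)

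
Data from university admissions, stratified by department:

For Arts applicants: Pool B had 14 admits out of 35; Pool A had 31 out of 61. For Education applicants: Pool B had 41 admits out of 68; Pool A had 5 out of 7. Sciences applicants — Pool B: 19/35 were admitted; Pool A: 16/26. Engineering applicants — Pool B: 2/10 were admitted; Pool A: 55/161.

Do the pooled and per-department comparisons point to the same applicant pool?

No

Arts: Pool B 14/35 = 40.0%, Pool A 31/61 = 50.8% → Pool A
Education: Pool B 41/68 = 60.3%, Pool A 5/7 = 71.4% → Pool A
Sciences: Pool B 19/35 = 54.3%, Pool A 16/26 = 61.5% → Pool A
Engineering: Pool B 2/10 = 20.0%, Pool A 55/161 = 34.2% → Pool A
Overall: Pool B 76/148 = 51.4%, Pool A 107/255 = 42.0% → Pool B
Pool A wins each department group but Pool B wins overall — the comparison reverses. Pool A's applicants skew toward Engineering, which has a lower base rate.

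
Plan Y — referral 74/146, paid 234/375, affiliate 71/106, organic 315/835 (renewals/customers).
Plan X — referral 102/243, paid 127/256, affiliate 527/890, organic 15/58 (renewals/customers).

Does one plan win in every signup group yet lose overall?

Referral: Plan Y 74/146 = 50.7%, Plan X 102/243 = 42.0% → Plan Y
Paid: Plan Y 234/375 = 62.4%, Plan X 127/256 = 49.6% → Plan Y
Affiliate: Plan Y 71/106 = 67.0%, Plan X 527/890 = 59.2% → Plan Y
Organic: Plan Y 315/835 = 37.7%, Plan X 15/58 = 25.9% → Plan Y
Overall: Plan Y 694/1462 = 47.5%, Plan X 771/1447 = 53.3% → Plan X
Plan Y wins each signup group but Plan X wins overall — the comparison reverses. Plan Y's customers skew toward organic, which has a lower base rate.

Yes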